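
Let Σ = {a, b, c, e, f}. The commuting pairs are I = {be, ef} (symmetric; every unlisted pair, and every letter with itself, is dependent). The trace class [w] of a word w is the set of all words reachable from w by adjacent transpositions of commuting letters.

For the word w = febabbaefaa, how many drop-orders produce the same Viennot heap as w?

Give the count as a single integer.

6

piece 0:f — minimal
piece 1:e — minimal
piece 2:b rests on {0:f}
piece 3:a rests on {1:e, 2:b}
piece 4:b rests on {3:a}
piece 5:b rests on {4:b}
piece 6:a rests on {5:b}
piece 7:e rests on {6:a}
piece 8:f rests on {6:a}
piece 9:a rests on {7:e, 8:f}
piece 10:a rests on {9:a}
minimal pieces: {0:f, 1:e}
ways to finish when only these pieces remain (= sum over removing one remaining piece with nothing left below it):
  1 left: {10}→1
  2 left: {9,10}→1
  3 left: {7,9,10}→1  {8,9,10}→1
  4 left: {7,8,9,10}→2
  5 left: {6,7,8,9,10}→2
  6 left: {5,6,7,8,9,10}→2
  7 left: {4,5,6,7,8,9,10}→2
  8 left: {3,4,5,6,7,8,9,10}→2
  9 left: {1,3,4,5,6,7,8,9,10}→2  {2,3,4,5,6,7,8,9,10}→2
  placing 0:f first → 4 extensions
  placing 1:e first → 2 extensions
total linear extensions = 6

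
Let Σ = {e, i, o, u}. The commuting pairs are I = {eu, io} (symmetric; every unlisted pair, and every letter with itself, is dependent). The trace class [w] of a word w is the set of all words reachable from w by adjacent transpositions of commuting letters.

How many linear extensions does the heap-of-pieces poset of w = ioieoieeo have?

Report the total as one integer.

#0=i has no predecessor
#1=o has no predecessor
#2=i depends on [0:i]
#3=e depends on [1:o, 2:i]
#4=o depends on [3:e]
#5=i depends on [3:e]
#6=e depends on [4:o, 5:i]
#7=e depends on [6:e]
#8=o depends on [7:e]
sources: [0:i, 1:o]
N(rest) = Σ N(rest − s) over sources s of rest; N(one piece) = 1:
  size 1 → [8]=1
  size 2 → [7,8]=1
  size 3 → [6,7,8]=1
  size 4 → [4,6,7,8]=1  [5,6,7,8]=1
  size 5 → [4,5,6,7,8]=2
  size 6 → [3,4,5,6,7,8]=2
  size 7 → [1,3,4,5,6,7,8]=2  [2,3,4,5,6,7,8]=2
  first=0(i) contributes 4
  first=1(o) contributes 2
|[w]| = 6

6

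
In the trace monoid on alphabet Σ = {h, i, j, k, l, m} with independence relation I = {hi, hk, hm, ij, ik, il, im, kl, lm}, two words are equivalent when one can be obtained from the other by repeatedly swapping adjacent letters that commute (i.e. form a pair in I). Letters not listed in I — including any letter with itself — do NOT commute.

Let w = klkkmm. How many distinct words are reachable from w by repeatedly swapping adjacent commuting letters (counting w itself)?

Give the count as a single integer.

piece 0:k — minimal
piece 1:l — minimal
piece 2:k rests on {0:k}
piece 3:k rests on {2:k}
piece 4:m rests on {3:k}
piece 5:m rests on {4:m}
minimal pieces: {0:k, 1:l}
ways to finish when only these pieces remain (= sum over removing one remaining piece with nothing left below it):
  1 left: {1}→1  {5}→1
  2 left: {1,5}→2  {4,5}→1
  3 left: {1,4,5}→3  {3,4,5}→1
  4 left: {1,3,4,5}→4  {2,3,4,5}→1
  placing 0:k first → 5 extensions
  placing 1:l first → 1 extensions
total linear extensions = 6

6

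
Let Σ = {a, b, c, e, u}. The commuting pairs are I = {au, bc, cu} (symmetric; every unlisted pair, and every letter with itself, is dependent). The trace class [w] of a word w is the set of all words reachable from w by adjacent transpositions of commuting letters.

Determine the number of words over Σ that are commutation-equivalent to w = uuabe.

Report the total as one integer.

3

#0=u has no predecessor
#1=u depends on [0:u]
#2=a has no predecessor
#3=b depends on [1:u, 2:a]
#4=e depends on [3:b]
sources: [0:u, 2:a]
N(rest) = Σ N(rest − s) over sources s of rest; N(one piece) = 1:
  size 1 → [4]=1
  size 2 → [3,4]=1
  size 3 → [1,3,4]=1  [2,3,4]=1
  first=0(u) contributes 2
  first=2(a) contributes 1
|[w]| = 3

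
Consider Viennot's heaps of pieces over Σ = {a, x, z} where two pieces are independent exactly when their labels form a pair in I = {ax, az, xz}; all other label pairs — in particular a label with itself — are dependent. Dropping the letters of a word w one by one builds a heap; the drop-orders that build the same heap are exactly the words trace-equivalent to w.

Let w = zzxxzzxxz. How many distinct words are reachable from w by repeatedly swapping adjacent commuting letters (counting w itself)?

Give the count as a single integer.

piece 0:z — minimal
piece 1:z rests on {0:z}
piece 2:x — minimal
piece 3:x rests on {2:x}
piece 4:z rests on {1:z}
piece 5:z rests on {4:z}
piece 6:x rests on {3:x}
piece 7:x rests on {6:x}
piece 8:z rests on {5:z}
minimal pieces: {0:z, 2:x}
ways to finish when only these pieces remain (= sum over removing one remaining piece with nothing left below it):
  1 left: {7}→1  {8}→1
  2 left: {5,8}→1  {6,7}→1  {7,8}→2
  3 left: {3,6,7}→1  {4,5,8}→1  {5,7,8}→3  {6,7,8}→3
  4 left: {1,4,5,8}→1  {2,3,6,7}→1  {3,6,7,8}→4  {4,5,7,8}→4  {5,6,7,8}→6
  5 left: {0,1,4,5,8}→1  {1,4,5,7,8}→5  {2,3,6,7,8}→5  {3,5,6,7,8}→10  {4,5,6,7,8}→10
  6 left: {0,1,4,5,7,8}→6  {1,4,5,6,7,8}→15  {2,3,5,6,7,8}→15  {3,4,5,6,7,8}→20
  7 left: {0,1,4,5,6,7,8}→21  {1,3,4,5,6,7,8}→35  {2,3,4,5,6,7,8}→35
  placing 0:z first → 70 extensions
  placing 2:x first → 56 extensions
total linear extensions = 126

126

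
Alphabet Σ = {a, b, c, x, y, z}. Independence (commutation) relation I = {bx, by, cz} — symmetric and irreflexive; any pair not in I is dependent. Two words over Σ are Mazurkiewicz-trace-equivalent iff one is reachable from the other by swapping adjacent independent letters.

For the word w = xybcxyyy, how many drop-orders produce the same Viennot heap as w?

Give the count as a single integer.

3

0(x) covers ∅
1(y) covers 0:x
2(b) covers ∅
3(c) covers 1:y, 2:b
4(x) covers 3:c
5(y) covers 4:x
6(y) covers 5:y
7(y) covers 6:y
floor of heap: 0:x, 2:b
completions by unplaced set U, small U first (add the entries for U minus each lowest piece of U):
  |U|=1: {7}:1
  |U|=2: {6,7}:1
  |U|=3: {5,6,7}:1
  |U|=4: {4,5,6,7}:1
  |U|=5: {3,4,5,6,7}:1
  |U|=6: {1,3,4,5,6,7}:1  {2,3,4,5,6,7}:1
  start at 0(x): 2
  start at 2(b): 1
sum over floor = 3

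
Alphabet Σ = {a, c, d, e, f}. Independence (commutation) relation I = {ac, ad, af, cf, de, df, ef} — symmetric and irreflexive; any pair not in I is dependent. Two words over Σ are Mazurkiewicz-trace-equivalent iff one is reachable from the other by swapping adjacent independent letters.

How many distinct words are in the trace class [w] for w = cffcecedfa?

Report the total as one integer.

360

0(c) covers ∅
1(f) covers ∅
2(f) covers 1:f
3(c) covers 0:c
4(e) covers 3:c
5(c) covers 4:e
6(e) covers 5:c
7(d) covers 5:c
8(f) covers 2:f
9(a) covers 6:e
floor of heap: 0:c, 1:f
completions by unplaced set U, small U first (add the entries for U minus each lowest piece of U):
  |U|=1: {7}:1  {8}:1  {9}:1
  |U|=2: {2,8}:1  {6,9}:1  {7,8}:2  {7,9}:2  {8,9}:2
  |U|=3: {1,2,8}:1  {2,7,8}:3  {2,8,9}:3  {6,7,9}:3  {6,8,9}:3  {7,8,9}:6
  |U|=4: {1,2,7,8}:4  {1,2,8,9}:4  {2,6,8,9}:6  {2,7,8,9}:12  {5,6,7,9}:3  {6,7,8,9}:12
  |U|=5: {1,2,6,8,9}:10  {1,2,7,8,9}:20  {2,6,7,8,9}:30  {4,5,6,7,9}:3  {5,6,7,8,9}:15
  |U|=6: {1,2,6,7,8,9}:60  {2,5,6,7,8,9}:45  {3,4,5,6,7,9}:3  {4,5,6,7,8,9}:18
  |U|=7: {0,3,4,5,6,7,9}:3  {1,2,5,6,7,8,9}:105  {2,4,5,6,7,8,9}:63  {3,4,5,6,7,8,9}:21
  |U|=8: {0,3,4,5,6,7,8,9}:24  {1,2,4,5,6,7,8,9}:168  {2,3,4,5,6,7,8,9}:84
  start at 0(c): 252
  start at 1(f): 108
sum over floor = 360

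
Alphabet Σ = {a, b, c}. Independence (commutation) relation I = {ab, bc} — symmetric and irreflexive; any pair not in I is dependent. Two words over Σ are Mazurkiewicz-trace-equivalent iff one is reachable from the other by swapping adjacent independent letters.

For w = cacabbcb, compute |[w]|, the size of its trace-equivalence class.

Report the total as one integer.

56

drop 0:c onto floor
drop 1:a onto {0:c}
drop 2:c onto {1:a}
drop 3:a onto {2:c}
drop 4:b onto floor
drop 5:b onto {4:b}
drop 6:c onto {3:a}
drop 7:b onto {5:b}
ground layer = {0:c, 4:b}
drop-orders for the pieces not yet dropped (sum over which currently-grounded one goes next):
  1 to go: {6} 1  {7} 1
  2 to go: {3,6} 1  {5,7} 1  {6,7} 2
  3 to go: {2,3,6} 1  {3,6,7} 3  {4,5,7} 1  {5,6,7} 3
  4 to go: {1,2,3,6} 1  {2,3,6,7} 4  {3,5,6,7} 6  {4,5,6,7} 4
  5 to go: {0,1,2,3,6} 1  {1,2,3,6,7} 5  {2,3,5,6,7} 10  {3,4,5,6,7} 10
  6 to go: {0,1,2,3,6,7} 6  {1,2,3,5,6,7} 15  {2,3,4,5,6,7} 20
  if 0:c drops first: 35 orders
  if 4:b drops first: 21 orders
heap linearizations: 56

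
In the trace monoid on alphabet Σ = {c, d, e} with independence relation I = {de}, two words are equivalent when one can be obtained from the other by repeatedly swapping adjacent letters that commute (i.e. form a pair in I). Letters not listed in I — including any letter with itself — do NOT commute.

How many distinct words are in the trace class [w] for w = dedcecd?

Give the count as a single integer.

drop 0:d onto floor
drop 1:e onto floor
drop 2:d onto {0:d}
drop 3:c onto {1:e, 2:d}
drop 4:e onto {3:c}
drop 5:c onto {4:e}
drop 6:d onto {5:c}
ground layer = {0:d, 1:e}
drop-orders for the pieces not yet dropped (sum over which currently-grounded one goes next):
  1 to go: {6} 1
  2 to go: {5,6} 1
  3 to go: {4,5,6} 1
  4 to go: {3,4,5,6} 1
  5 to go: {1,3,4,5,6} 1  {2,3,4,5,6} 1
  if 0:d drops first: 2 orders
  if 1:e drops first: 1 orders
heap linearizations: 3

3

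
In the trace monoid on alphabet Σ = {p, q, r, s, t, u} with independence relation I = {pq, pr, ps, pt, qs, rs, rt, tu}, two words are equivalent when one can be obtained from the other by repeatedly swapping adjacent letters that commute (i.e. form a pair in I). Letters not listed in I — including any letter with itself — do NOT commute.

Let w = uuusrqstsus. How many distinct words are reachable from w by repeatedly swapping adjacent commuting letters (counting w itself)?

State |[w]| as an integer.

6

0(u) covers ∅
1(u) covers 0:u
2(u) covers 1:u
3(s) covers 2:u
4(r) covers 2:u
5(q) covers 4:r
6(s) covers 3:s
7(t) covers 5:q, 6:s
8(s) covers 7:t
9(u) covers 8:s
10(s) covers 9:u
floor of heap: 0:u
completions by unplaced set U, small U first (add the entries for U minus each lowest piece of U):
  |U|=1: {10}:1
  |U|=2: {9,10}:1
  |U|=3: {8,9,10}:1
  |U|=4: {7,8,9,10}:1
  |U|=5: {5,7,8,9,10}:1  {6,7,8,9,10}:1
  |U|=6: {3,6,7,8,9,10}:1  {4,5,7,8,9,10}:1  {5,6,7,8,9,10}:2
  |U|=7: {3,5,6,7,8,9,10}:3  {4,5,6,7,8,9,10}:3
  |U|=8: {3,4,5,6,7,8,9,10}:6
  |U|=9: {2,3,4,5,6,7,8,9,10}:6
  start at 0(u): 6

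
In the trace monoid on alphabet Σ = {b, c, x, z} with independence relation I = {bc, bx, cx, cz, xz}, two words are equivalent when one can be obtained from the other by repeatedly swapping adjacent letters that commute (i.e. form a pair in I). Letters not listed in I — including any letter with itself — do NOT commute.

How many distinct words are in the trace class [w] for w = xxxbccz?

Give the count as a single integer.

210

#0=x has no predecessor
#1=x depends on [0:x]
#2=x depends on [1:x]
#3=b has no predecessor
#4=c has no predecessor
#5=c depends on [4:c]
#6=z depends on [3:b]
sources: [0:x, 3:b, 4:c]
N(rest) = Σ N(rest − s) over sources s of rest; N(one piece) = 1:
  size 1 → [2]=1  [5]=1  [6]=1
  size 2 → [1,2]=1  [2,5]=2  [2,6]=2  [3,6]=1  [4,5]=1  [5,6]=2
  size 3 → [0,1,2]=1  [1,2,5]=3  [1,2,6]=3  [2,3,6]=3  [2,4,5]=3  [2,5,6]=6  [3,5,6]=3  [4,5,6]=3
  size 4 → [0,1,2,5]=4  [0,1,2,6]=4  [1,2,3,6]=6  [1,2,4,5]=6  [1,2,5,6]=12  [2,3,5,6]=12  [2,4,5,6]=12  [3,4,5,6]=6
  size 5 → [0,1,2,3,6]=10  [0,1,2,4,5]=10  [0,1,2,5,6]=20  [1,2,3,5,6]=30  [1,2,4,5,6]=30  [2,3,4,5,6]=30
  first=0(x) contributes 90
  first=3(b) contributes 60
  first=4(c) contributes 60
|[w]| = 210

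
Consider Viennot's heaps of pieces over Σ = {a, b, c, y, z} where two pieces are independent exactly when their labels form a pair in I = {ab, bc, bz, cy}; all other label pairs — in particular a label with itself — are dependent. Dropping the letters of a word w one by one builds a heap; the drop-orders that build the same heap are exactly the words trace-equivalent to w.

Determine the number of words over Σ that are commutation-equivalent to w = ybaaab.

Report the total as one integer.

0(y) covers ∅
1(b) covers 0:y
2(a) covers 0:y
3(a) covers 2:a
4(a) covers 3:a
5(b) covers 1:b
floor of heap: 0:y
completions by unplaced set U, small U first (add the entries for U minus each lowest piece of U):
  |U|=1: {4}:1  {5}:1
  |U|=2: {1,5}:1  {3,4}:1  {4,5}:2
  |U|=3: {1,4,5}:3  {2,3,4}:1  {3,4,5}:3
  |U|=4: {1,3,4,5}:6  {2,3,4,5}:4
  start at 0(y): 10

10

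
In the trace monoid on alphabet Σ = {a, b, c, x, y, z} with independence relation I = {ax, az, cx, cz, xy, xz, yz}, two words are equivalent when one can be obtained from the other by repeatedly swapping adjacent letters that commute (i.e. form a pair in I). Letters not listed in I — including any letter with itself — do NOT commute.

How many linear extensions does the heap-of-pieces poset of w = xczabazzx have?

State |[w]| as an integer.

144

piece 0:x — minimal
piece 1:c — minimal
piece 2:z — minimal
piece 3:a rests on {1:c}
piece 4:b rests on {0:x, 2:z, 3:a}
piece 5:a rests on {4:b}
piece 6:z rests on {4:b}
piece 7:z rests on {6:z}
piece 8:x rests on {4:b}
minimal pieces: {0:x, 1:c, 2:z}
ways to finish when only these pieces remain (= sum over removing one remaining piece with nothing left below it):
  1 left: {5}→1  {7}→1  {8}→1
  2 left: {5,7}→2  {5,8}→2  {6,7}→1  {7,8}→2
  3 left: {5,6,7}→3  {5,7,8}→6  {6,7,8}→3
  4 left: {5,6,7,8}→12
  5 left: {4,5,6,7,8}→12
  6 left: {0,4,5,6,7,8}→12  {2,4,5,6,7,8}→12  {3,4,5,6,7,8}→12
  7 left: {0,2,4,5,6,7,8}→24  {0,3,4,5,6,7,8}→24  {1,3,4,5,6,7,8}→12  {2,3,4,5,6,7,8}→24
  placing 0:x first → 36 extensions
  placing 1:c first → 72 extensions
  placing 2:z first → 36 extensions
total linear extensions = 144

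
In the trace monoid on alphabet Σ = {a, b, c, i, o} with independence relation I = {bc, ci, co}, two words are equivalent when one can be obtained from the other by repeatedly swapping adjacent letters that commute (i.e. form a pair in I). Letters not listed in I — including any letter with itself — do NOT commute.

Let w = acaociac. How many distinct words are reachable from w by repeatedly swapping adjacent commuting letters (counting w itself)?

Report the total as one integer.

piece 0:a — minimal
piece 1:c rests on {0:a}
piece 2:a rests on {1:c}
piece 3:o rests on {2:a}
piece 4:c rests on {2:a}
piece 5:i rests on {3:o}
piece 6:a rests on {4:c, 5:i}
piece 7:c rests on {6:a}
minimal pieces: {0:a}
ways to finish when only these pieces remain (= sum over removing one remaining piece with nothing left below it):
  1 left: {7}→1
  2 left: {6,7}→1
  3 left: {4,6,7}→1  {5,6,7}→1
  4 left: {3,5,6,7}→1  {4,5,6,7}→2
  5 left: {3,4,5,6,7}→3
  6 left: {2,3,4,5,6,7}→3
  placing 0:a first → 3 extensions

3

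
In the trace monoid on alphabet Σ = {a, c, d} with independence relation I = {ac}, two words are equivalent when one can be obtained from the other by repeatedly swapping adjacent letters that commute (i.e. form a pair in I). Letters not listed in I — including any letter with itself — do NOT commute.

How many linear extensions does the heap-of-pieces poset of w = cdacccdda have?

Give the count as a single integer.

4

#0=c has no predecessor
#1=d depends on [0:c]
#2=a depends on [1:d]
#3=c depends on [1:d]
#4=c depends on [3:c]
#5=c depends on [4:c]
#6=d depends on [2:a, 5:c]
#7=d depends on [6:d]
#8=a depends on [7:d]
sources: [0:c]
N(rest) = Σ N(rest − s) over sources s of rest; N(one piece) = 1:
  size 1 → [8]=1
  size 2 → [7,8]=1
  size 3 → [6,7,8]=1
  size 4 → [2,6,7,8]=1  [5,6,7,8]=1
  size 5 → [2,5,6,7,8]=2  [4,5,6,7,8]=1
  size 6 → [2,4,5,6,7,8]=3  [3,4,5,6,7,8]=1
  size 7 → [2,3,4,5,6,7,8]=4
  first=0(c) contributes 4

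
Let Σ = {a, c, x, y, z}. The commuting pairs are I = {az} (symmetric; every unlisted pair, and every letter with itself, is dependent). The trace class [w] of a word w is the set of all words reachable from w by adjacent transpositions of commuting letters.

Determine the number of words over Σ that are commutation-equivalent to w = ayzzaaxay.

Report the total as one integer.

piece 0:a — minimal
piece 1:y rests on {0:a}
piece 2:z rests on {1:y}
piece 3:z rests on {2:z}
piece 4:a rests on {1:y}
piece 5:a rests on {4:a}
piece 6:x rests on {3:z, 5:a}
piece 7:a rests on {6:x}
piece 8:y rests on {7:a}
minimal pieces: {0:a}
ways to finish when only these pieces remain (= sum over removing one remaining piece with nothing left below it):
  1 left: {8}→1
  2 left: {7,8}→1
  3 left: {6,7,8}→1
  4 left: {3,6,7,8}→1  {5,6,7,8}→1
  5 left: {2,3,6,7,8}→1  {3,5,6,7,8}→2  {4,5,6,7,8}→1
  6 left: {2,3,5,6,7,8}→3  {3,4,5,6,7,8}→3
  7 left: {2,3,4,5,6,7,8}→6
  placing 0:a first → 6 extensions

6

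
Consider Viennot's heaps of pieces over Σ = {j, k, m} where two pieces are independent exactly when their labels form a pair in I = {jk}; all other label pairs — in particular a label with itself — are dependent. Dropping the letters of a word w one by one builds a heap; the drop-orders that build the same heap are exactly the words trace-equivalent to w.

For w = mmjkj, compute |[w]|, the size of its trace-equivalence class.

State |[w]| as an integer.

#0=m has no predecessor
#1=m depends on [0:m]
#2=j depends on [1:m]
#3=k depends on [1:m]
#4=j depends on [2:j]
sources: [0:m]
N(rest) = Σ N(rest − s) over sources s of rest; N(one piece) = 1:
  size 1 → [3]=1  [4]=1
  size 2 → [2,4]=1  [3,4]=2
  size 3 → [2,3,4]=3
  first=0(m) contributes 3

3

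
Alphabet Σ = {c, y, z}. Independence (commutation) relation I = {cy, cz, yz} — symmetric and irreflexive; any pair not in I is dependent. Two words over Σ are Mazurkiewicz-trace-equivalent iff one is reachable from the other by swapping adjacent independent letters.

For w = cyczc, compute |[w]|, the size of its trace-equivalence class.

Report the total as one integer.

20

piece 0:c — minimal
piece 1:y — minimal
piece 2:c rests on {0:c}
piece 3:z — minimal
piece 4:c rests on {2:c}
minimal pieces: {0:c, 1:y, 3:z}
ways to finish when only these pieces remain (= sum over removing one remaining piece with nothing left below it):
  1 left: {1}→1  {3}→1  {4}→1
  2 left: {1,3}→2  {1,4}→2  {2,4}→1  {3,4}→2
  3 left: {0,2,4}→1  {1,2,4}→3  {1,3,4}→6  {2,3,4}→3
  placing 0:c first → 12 extensions
  placing 1:y first → 4 extensions
  placing 3:z first → 4 extensions
total linear extensions = 20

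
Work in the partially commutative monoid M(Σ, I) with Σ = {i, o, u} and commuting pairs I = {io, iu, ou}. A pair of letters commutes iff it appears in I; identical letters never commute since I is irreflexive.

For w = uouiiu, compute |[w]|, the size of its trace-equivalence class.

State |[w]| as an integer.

#0=u has no predecessor
#1=o has no predecessor
#2=u depends on [0:u]
#3=i has no predecessor
#4=i depends on [3:i]
#5=u depends on [2:u]
sources: [0:u, 1:o, 3:i]
N(rest) = Σ N(rest − s) over sources s of rest; N(one piece) = 1:
  size 1 → [1]=1  [4]=1  [5]=1
  size 2 → [1,4]=2  [1,5]=2  [2,5]=1  [3,4]=1  [4,5]=2
  size 3 → [0,2,5]=1  [1,2,5]=3  [1,3,4]=3  [1,4,5]=6  [2,4,5]=3  [3,4,5]=3
  size 4 → [0,1,2,5]=4  [0,2,4,5]=4  [1,2,4,5]=12  [1,3,4,5]=12  [2,3,4,5]=6
  first=0(u) contributes 30
  first=1(o) contributes 10
  first=3(i) contributes 20
|[w]| = 60

60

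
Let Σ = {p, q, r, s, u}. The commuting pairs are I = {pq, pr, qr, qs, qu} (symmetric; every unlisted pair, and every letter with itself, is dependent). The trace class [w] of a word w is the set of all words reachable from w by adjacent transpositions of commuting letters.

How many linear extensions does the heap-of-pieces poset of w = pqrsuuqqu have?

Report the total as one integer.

drop 0:p onto floor
drop 1:q onto floor
drop 2:r onto floor
drop 3:s onto {0:p, 2:r}
drop 4:u onto {3:s}
drop 5:u onto {4:u}
drop 6:q onto {1:q}
drop 7:q onto {6:q}
drop 8:u onto {5:u}
ground layer = {0:p, 1:q, 2:r}
drop-orders for the pieces not yet dropped (sum over which currently-grounded one goes next):
  1 to go: {7} 1  {8} 1
  2 to go: {5,8} 1  {6,7} 1  {7,8} 2
  3 to go: {1,6,7} 1  {4,5,8} 1  {5,7,8} 3  {6,7,8} 3
  4 to go: {1,6,7,8} 4  {3,4,5,8} 1  {4,5,7,8} 4  {5,6,7,8} 6
  5 to go: {0,3,4,5,8} 1  {1,5,6,7,8} 10  {2,3,4,5,8} 1  {3,4,5,7,8} 5  {4,5,6,7,8} 10
  6 to go: {0,2,3,4,5,8} 2  {0,3,4,5,7,8} 6  {1,4,5,6,7,8} 20  {2,3,4,5,7,8} 6  {3,4,5,6,7,8} 15
  7 to go: {0,2,3,4,5,7,8} 14  {0,3,4,5,6,7,8} 21  {1,3,4,5,6,7,8} 35  {2,3,4,5,6,7,8} 21
  if 0:p drops first: 56 orders
  if 1:q drops first: 56 orders
  if 2:r drops first: 56 orders
heap linearizations: 168

168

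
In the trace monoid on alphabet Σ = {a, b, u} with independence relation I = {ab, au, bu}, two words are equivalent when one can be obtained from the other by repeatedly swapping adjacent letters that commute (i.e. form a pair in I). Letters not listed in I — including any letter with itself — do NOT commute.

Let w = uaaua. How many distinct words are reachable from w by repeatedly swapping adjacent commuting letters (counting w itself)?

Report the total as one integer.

drop 0:u onto floor
drop 1:a onto floor
drop 2:a onto {1:a}
drop 3:u onto {0:u}
drop 4:a onto {2:a}
ground layer = {0:u, 1:a}
drop-orders for the pieces not yet dropped (sum over which currently-grounded one goes next):
  1 to go: {3} 1  {4} 1
  2 to go: {0,3} 1  {2,4} 1  {3,4} 2
  3 to go: {0,3,4} 3  {1,2,4} 1  {2,3,4} 3
  if 0:u drops first: 4 orders
  if 1:a drops first: 6 orders
heap linearizations: 10

10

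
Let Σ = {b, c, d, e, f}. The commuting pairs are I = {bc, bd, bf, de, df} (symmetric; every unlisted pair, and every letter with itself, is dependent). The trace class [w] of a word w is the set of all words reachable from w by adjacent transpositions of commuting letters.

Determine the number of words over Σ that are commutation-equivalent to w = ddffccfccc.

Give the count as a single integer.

#0=d has no predecessor
#1=d depends on [0:d]
#2=f has no predecessor
#3=f depends on [2:f]
#4=c depends on [1:d, 3:f]
#5=c depends on [4:c]
#6=f depends on [5:c]
#7=c depends on [6:f]
#8=c depends on [7:c]
#9=c depends on [8:c]
sources: [0:d, 2:f]
N(rest) = Σ N(rest − s) over sources s of rest; N(one piece) = 1:
  size 1 → [9]=1
  size 2 → [8,9]=1
  size 3 → [7,8,9]=1
  size 4 → [6,7,8,9]=1
  size 5 → [5,6,7,8,9]=1
  size 6 → [4,5,6,7,8,9]=1
  size 7 → [1,4,5,6,7,8,9]=1  [3,4,5,6,7,8,9]=1
  size 8 → [0,1,4,5,6,7,8,9]=1  [1,3,4,5,6,7,8,9]=2  [2,3,4,5,6,7,8,9]=1
  first=0(d) contributes 3
  first=2(f) contributes 3
|[w]| = 6

6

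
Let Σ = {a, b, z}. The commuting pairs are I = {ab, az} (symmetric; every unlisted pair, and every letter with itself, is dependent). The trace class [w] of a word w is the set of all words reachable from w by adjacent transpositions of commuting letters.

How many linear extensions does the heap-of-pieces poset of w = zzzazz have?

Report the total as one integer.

6

0(z) covers ∅
1(z) covers 0:z
2(z) covers 1:z
3(a) covers ∅
4(z) covers 2:z
5(z) covers 4:z
floor of heap: 0:z, 3:a
completions by unplaced set U, small U first (add the entries for U minus each lowest piece of U):
  |U|=1: {3}:1  {5}:1
  |U|=2: {3,5}:2  {4,5}:1
  |U|=3: {2,4,5}:1  {3,4,5}:3
  |U|=4: {1,2,4,5}:1  {2,3,4,5}:4
  start at 0(z): 5
  start at 3(a): 1
sum over floor = 6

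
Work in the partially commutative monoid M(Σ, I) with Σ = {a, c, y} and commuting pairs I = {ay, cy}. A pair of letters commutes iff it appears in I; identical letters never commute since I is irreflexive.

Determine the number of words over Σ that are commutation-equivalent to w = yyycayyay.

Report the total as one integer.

84

drop 0:y onto floor
drop 1:y onto {0:y}
drop 2:y onto {1:y}
drop 3:c onto floor
drop 4:a onto {3:c}
drop 5:y onto {2:y}
drop 6:y onto {5:y}
drop 7:a onto {4:a}
drop 8:y onto {6:y}
ground layer = {0:y, 3:c}
drop-orders for the pieces not yet dropped (sum over which currently-grounded one goes next):
  1 to go: {7} 1  {8} 1
  2 to go: {4,7} 1  {6,8} 1  {7,8} 2
  3 to go: {3,4,7} 1  {4,7,8} 3  {5,6,8} 1  {6,7,8} 3
  4 to go: {2,5,6,8} 1  {3,4,7,8} 4  {4,6,7,8} 6  {5,6,7,8} 4
  5 to go: {1,2,5,6,8} 1  {2,5,6,7,8} 5  {3,4,6,7,8} 10  {4,5,6,7,8} 10
  6 to go: {0,1,2,5,6,8} 1  {1,2,5,6,7,8} 6  {2,4,5,6,7,8} 15  {3,4,5,6,7,8} 20
  7 to go: {0,1,2,5,6,7,8} 7  {1,2,4,5,6,7,8} 21  {2,3,4,5,6,7,8} 35
  if 0:y drops first: 56 orders
  if 3:c drops first: 28 orders
heap linearizations: 84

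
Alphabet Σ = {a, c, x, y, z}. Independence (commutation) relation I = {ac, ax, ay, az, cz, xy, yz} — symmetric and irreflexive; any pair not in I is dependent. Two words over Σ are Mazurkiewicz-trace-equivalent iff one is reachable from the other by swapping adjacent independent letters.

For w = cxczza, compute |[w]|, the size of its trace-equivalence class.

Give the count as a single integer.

0(c) covers ∅
1(x) covers 0:c
2(c) covers 1:x
3(z) covers 1:x
4(z) covers 3:z
5(a) covers ∅
floor of heap: 0:c, 5:a
completions by unplaced set U, small U first (add the entries for U minus each lowest piece of U):
  |U|=1: {2}:1  {4}:1  {5}:1
  |U|=2: {2,4}:2  {2,5}:2  {3,4}:1  {4,5}:2
  |U|=3: {2,3,4}:3  {2,4,5}:6  {3,4,5}:3
  |U|=4: {1,2,3,4}:3  {2,3,4,5}:12
  start at 0(c): 15
  start at 5(a): 3
sum over floor = 18

18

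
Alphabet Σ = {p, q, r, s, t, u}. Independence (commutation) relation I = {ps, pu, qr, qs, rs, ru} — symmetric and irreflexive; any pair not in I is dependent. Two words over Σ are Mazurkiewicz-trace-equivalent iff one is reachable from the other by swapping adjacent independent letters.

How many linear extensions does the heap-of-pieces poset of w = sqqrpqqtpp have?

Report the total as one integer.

21

#0=s has no predecessor
#1=q has no predecessor
#2=q depends on [1:q]
#3=r has no predecessor
#4=p depends on [2:q, 3:r]
#5=q depends on [4:p]
#6=q depends on [5:q]
#7=t depends on [0:s, 6:q]
#8=p depends on [7:t]
#9=p depends on [8:p]
sources: [0:s, 1:q, 3:r]
N(rest) = Σ N(rest − s) over sources s of rest; N(one piece) = 1:
  size 1 → [9]=1
  size 2 → [8,9]=1
  size 3 → [7,8,9]=1
  size 4 → [0,7,8,9]=1  [6,7,8,9]=1
  size 5 → [0,6,7,8,9]=2  [5,6,7,8,9]=1
  size 6 → [0,5,6,7,8,9]=3  [4,5,6,7,8,9]=1
  size 7 → [0,4,5,6,7,8,9]=4  [2,4,5,6,7,8,9]=1  [3,4,5,6,7,8,9]=1
  size 8 → [0,2,4,5,6,7,8,9]=5  [0,3,4,5,6,7,8,9]=5  [1,2,4,5,6,7,8,9]=1  [2,3,4,5,6,7,8,9]=2
  first=0(s) contributes 3
  first=1(q) contributes 12
  first=3(r) contributes 6
|[w]| = 21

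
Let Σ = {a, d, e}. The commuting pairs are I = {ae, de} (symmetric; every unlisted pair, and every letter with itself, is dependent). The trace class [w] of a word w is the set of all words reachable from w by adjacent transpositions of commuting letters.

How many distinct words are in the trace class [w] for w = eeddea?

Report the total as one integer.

20

0(e) covers ∅
1(e) covers 0:e
2(d) covers ∅
3(d) covers 2:d
4(e) covers 1:e
5(a) covers 3:d
floor of heap: 0:e, 2:d
completions by unplaced set U, small U first (add the entries for U minus each lowest piece of U):
  |U|=1: {4}:1  {5}:1
  |U|=2: {1,4}:1  {3,5}:1  {4,5}:2
  |U|=3: {0,1,4}:1  {1,4,5}:3  {2,3,5}:1  {3,4,5}:3
  |U|=4: {0,1,4,5}:4  {1,3,4,5}:6  {2,3,4,5}:4
  start at 0(e): 10
  start at 2(d): 10
sum over floor = 20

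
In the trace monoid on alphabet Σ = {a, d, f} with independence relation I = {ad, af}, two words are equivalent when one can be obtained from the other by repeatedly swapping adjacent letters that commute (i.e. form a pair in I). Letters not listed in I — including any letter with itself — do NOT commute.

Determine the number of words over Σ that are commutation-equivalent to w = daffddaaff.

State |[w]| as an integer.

120

0(d) covers ∅
1(a) covers ∅
2(f) covers 0:d
3(f) covers 2:f
4(d) covers 3:f
5(d) covers 4:d
6(a) covers 1:a
7(a) covers 6:a
8(f) covers 5:d
9(f) covers 8:f
floor of heap: 0:d, 1:a
completions by unplaced set U, small U first (add the entries for U minus each lowest piece of U):
  |U|=1: {7}:1  {9}:1
  |U|=2: {6,7}:1  {7,9}:2  {8,9}:1
  |U|=3: {1,6,7}:1  {5,8,9}:1  {6,7,9}:3  {7,8,9}:3
  |U|=4: {1,6,7,9}:4  {4,5,8,9}:1  {5,7,8,9}:4  {6,7,8,9}:6
  |U|=5: {1,6,7,8,9}:10  {3,4,5,8,9}:1  {4,5,7,8,9}:5  {5,6,7,8,9}:10
  |U|=6: {1,5,6,7,8,9}:20  {2,3,4,5,8,9}:1  {3,4,5,7,8,9}:6  {4,5,6,7,8,9}:15
  |U|=7: {0,2,3,4,5,8,9}:1  {1,4,5,6,7,8,9}:35  {2,3,4,5,7,8,9}:7  {3,4,5,6,7,8,9}:21
  |U|=8: {0,2,3,4,5,7,8,9}:8  {1,3,4,5,6,7,8,9}:56  {2,3,4,5,6,7,8,9}:28
  start at 0(d): 84
  start at 1(a): 36
sum over floor = 120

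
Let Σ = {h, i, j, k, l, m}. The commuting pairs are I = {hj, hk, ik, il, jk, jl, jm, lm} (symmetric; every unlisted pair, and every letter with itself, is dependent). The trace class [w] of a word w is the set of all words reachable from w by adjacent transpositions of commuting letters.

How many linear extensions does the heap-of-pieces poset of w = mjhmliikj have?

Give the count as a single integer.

#0=m has no predecessor
#1=j has no predecessor
#2=h depends on [0:m]
#3=m depends on [2:h]
#4=l depends on [2:h]
#5=i depends on [1:j, 3:m]
#6=i depends on [5:i]
#7=k depends on [3:m, 4:l]
#8=j depends on [6:i]
sources: [0:m, 1:j]
N(rest) = Σ N(rest − s) over sources s of rest; N(one piece) = 1:
  size 1 → [7]=1  [8]=1
  size 2 → [4,7]=1  [6,8]=1  [7,8]=2
  size 3 → [4,7,8]=3  [5,6,8]=1  [6,7,8]=3
  size 4 → [1,5,6,8]=1  [4,6,7,8]=6  [5,6,7,8]=4
  size 5 → [1,5,6,7,8]=5  [3,5,6,7,8]=4  [4,5,6,7,8]=10
  size 6 → [1,3,5,6,7,8]=9  [1,4,5,6,7,8]=15  [3,4,5,6,7,8]=14
  size 7 → [1,3,4,5,6,7,8]=38  [2,3,4,5,6,7,8]=14
  first=0(m) contributes 52
  first=1(j) contributes 14
|[w]| = 66

66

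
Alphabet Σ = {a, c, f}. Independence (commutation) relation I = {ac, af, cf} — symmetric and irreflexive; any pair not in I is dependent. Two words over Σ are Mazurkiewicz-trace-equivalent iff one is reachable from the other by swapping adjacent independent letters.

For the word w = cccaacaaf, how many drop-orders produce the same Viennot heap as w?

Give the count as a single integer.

drop 0:c onto floor
drop 1:c onto {0:c}
drop 2:c onto {1:c}
drop 3:a onto floor
drop 4:a onto {3:a}
drop 5:c onto {2:c}
drop 6:a onto {4:a}
drop 7:a onto {6:a}
drop 8:f onto floor
ground layer = {0:c, 3:a, 8:f}
drop-orders for the pieces not yet dropped (sum over which currently-grounded one goes next):
  1 to go: {5} 1  {7} 1  {8} 1
  2 to go: {2,5} 1  {5,7} 2  {5,8} 2  {6,7} 1  {7,8} 2
  3 to go: {1,2,5} 1  {2,5,7} 3  {2,5,8} 3  {4,6,7} 1  {5,6,7} 3  {5,7,8} 6  {6,7,8} 3
  4 to go: {0,1,2,5} 1  {1,2,5,7} 4  {1,2,5,8} 4  {2,5,6,7} 6  {2,5,7,8} 12  {3,4,6,7} 1  {4,5,6,7} 4  {4,6,7,8} 4  {5,6,7,8} 12
  5 to go: {0,1,2,5,7} 5  {0,1,2,5,8} 5  {1,2,5,6,7} 10  {1,2,5,7,8} 20  {2,4,5,6,7} 10  {2,5,6,7,8} 30  {3,4,5,6,7} 5  {3,4,6,7,8} 5  {4,5,6,7,8} 20
  6 to go: {0,1,2,5,6,7} 15  {0,1,2,5,7,8} 30  {1,2,4,5,6,7} 20  {1,2,5,6,7,8} 60  {2,3,4,5,6,7} 15  {2,4,5,6,7,8} 60  {3,4,5,6,7,8} 30
  7 to go: {0,1,2,4,5,6,7} 35  {0,1,2,5,6,7,8} 105  {1,2,3,4,5,6,7} 35  {1,2,4,5,6,7,8} 140  {2,3,4,5,6,7,8} 105
  if 0:c drops first: 280 orders
  if 3:a drops first: 280 orders
  if 8:f drops first: 70 orders
heap linearizations: 630

630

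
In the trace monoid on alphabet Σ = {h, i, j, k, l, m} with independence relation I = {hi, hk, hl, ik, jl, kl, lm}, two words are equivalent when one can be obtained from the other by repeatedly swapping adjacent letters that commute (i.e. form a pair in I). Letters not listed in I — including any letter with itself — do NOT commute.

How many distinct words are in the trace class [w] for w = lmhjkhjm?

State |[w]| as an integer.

0(l) covers ∅
1(m) covers ∅
2(h) covers 1:m
3(j) covers 2:h
4(k) covers 3:j
5(h) covers 3:j
6(j) covers 4:k, 5:h
7(m) covers 6:j
floor of heap: 0:l, 1:m
completions by unplaced set U, small U first (add the entries for U minus each lowest piece of U):
  |U|=1: {0}:1  {7}:1
  |U|=2: {0,7}:2  {6,7}:1
  |U|=3: {0,6,7}:3  {4,6,7}:1  {5,6,7}:1
  |U|=4: {0,4,6,7}:4  {0,5,6,7}:4  {4,5,6,7}:2
  |U|=5: {0,4,5,6,7}:10  {3,4,5,6,7}:2
  |U|=6: {0,3,4,5,6,7}:12  {2,3,4,5,6,7}:2
  start at 0(l): 2
  start at 1(m): 14
sum over floor = 16

16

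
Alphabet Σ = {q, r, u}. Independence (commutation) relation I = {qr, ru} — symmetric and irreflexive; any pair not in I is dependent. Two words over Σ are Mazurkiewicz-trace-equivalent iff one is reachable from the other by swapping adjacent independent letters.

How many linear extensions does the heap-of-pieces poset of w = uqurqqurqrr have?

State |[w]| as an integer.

330

0(u) covers ∅
1(q) covers 0:u
2(u) covers 1:q
3(r) covers ∅
4(q) covers 2:u
5(q) covers 4:q
6(u) covers 5:q
7(r) covers 3:r
8(q) covers 6:u
9(r) covers 7:r
10(r) covers 9:r
floor of heap: 0:u, 3:r
completions by unplaced set U, small U first (add the entries for U minus each lowest piece of U):
  |U|=1: {8}:1  {10}:1
  |U|=2: {6,8}:1  {8,10}:2  {9,10}:1
  |U|=3: {5,6,8}:1  {6,8,10}:3  {7,9,10}:1  {8,9,10}:3
  |U|=4: {3,7,9,10}:1  {4,5,6,8}:1  {5,6,8,10}:4  {6,8,9,10}:6  {7,8,9,10}:4
  |U|=5: {2,4,5,6,8}:1  {3,7,8,9,10}:5  {4,5,6,8,10}:5  {5,6,8,9,10}:10  {6,7,8,9,10}:10
  |U|=6: {1,2,4,5,6,8}:1  {2,4,5,6,8,10}:6  {3,6,7,8,9,10}:15  {4,5,6,8,9,10}:15  {5,6,7,8,9,10}:20
  |U|=7: {0,1,2,4,5,6,8}:1  {1,2,4,5,6,8,10}:7  {2,4,5,6,8,9,10}:21  {3,5,6,7,8,9,10}:35  {4,5,6,7,8,9,10}:35
  |U|=8: {0,1,2,4,5,6,8,10}:8  {1,2,4,5,6,8,9,10}:28  {2,4,5,6,7,8,9,10}:56  {3,4,5,6,7,8,9,10}:70
  |U|=9: {0,1,2,4,5,6,8,9,10}:36  {1,2,4,5,6,7,8,9,10}:84  {2,3,4,5,6,7,8,9,10}:126
  start at 0(u): 210
  start at 3(r): 120
sum over floor = 330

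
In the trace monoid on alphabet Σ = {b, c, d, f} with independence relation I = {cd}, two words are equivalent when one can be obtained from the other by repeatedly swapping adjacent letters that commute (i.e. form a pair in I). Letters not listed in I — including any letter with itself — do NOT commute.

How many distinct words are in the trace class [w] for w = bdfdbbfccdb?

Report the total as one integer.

drop 0:b onto floor
drop 1:d onto {0:b}
drop 2:f onto {1:d}
drop 3:d onto {2:f}
drop 4:b onto {3:d}
drop 5:b onto {4:b}
drop 6:f onto {5:b}
drop 7:c onto {6:f}
drop 8:c onto {7:c}
drop 9:d onto {6:f}
drop 10:b onto {8:c, 9:d}
ground layer = {0:b}
drop-orders for the pieces not yet dropped (sum over which currently-grounded one goes next):
  1 to go: {10} 1
  2 to go: {8,10} 1  {9,10} 1
  3 to go: {7,8,10} 1  {8,9,10} 2
  4 to go: {7,8,9,10} 3
  5 to go: {6,7,8,9,10} 3
  6 to go: {5,6,7,8,9,10} 3
  7 to go: {4,5,6,7,8,9,10} 3
  8 to go: {3,4,5,6,7,8,9,10} 3
  9 to go: {2,3,4,5,6,7,8,9,10} 3
  if 0:b drops first: 3 orders

3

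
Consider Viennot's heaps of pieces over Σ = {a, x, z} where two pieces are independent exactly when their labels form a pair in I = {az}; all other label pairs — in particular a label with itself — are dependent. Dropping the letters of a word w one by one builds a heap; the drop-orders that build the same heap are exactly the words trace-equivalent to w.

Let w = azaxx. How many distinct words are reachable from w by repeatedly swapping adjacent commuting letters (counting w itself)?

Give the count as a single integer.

3

drop 0:a onto floor
drop 1:z onto floor
drop 2:a onto {0:a}
drop 3:x onto {1:z, 2:a}
drop 4:x onto {3:x}
ground layer = {0:a, 1:z}
drop-orders for the pieces not yet dropped (sum over which currently-grounded one goes next):
  1 to go: {4} 1
  2 to go: {3,4} 1
  3 to go: {1,3,4} 1  {2,3,4} 1
  if 0:a drops first: 2 orders
  if 1:z drops first: 1 orders
heap linearizations: 3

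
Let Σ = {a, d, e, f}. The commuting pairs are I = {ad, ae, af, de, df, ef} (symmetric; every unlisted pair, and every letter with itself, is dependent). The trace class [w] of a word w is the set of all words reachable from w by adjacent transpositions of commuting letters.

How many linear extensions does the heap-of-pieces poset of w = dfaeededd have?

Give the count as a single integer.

drop 0:d onto floor
drop 1:f onto floor
drop 2:a onto floor
drop 3:e onto floor
drop 4:e onto {3:e}
drop 5:d onto {0:d}
drop 6:e onto {4:e}
drop 7:d onto {5:d}
drop 8:d onto {7:d}
ground layer = {0:d, 1:f, 2:a, 3:e}
drop-orders for the pieces not yet dropped (sum over which currently-grounded one goes next):
  1 to go: {1} 1  {2} 1  {6} 1  {8} 1
  2 to go: {1,2} 2  {1,6} 2  {1,8} 2  {2,6} 2  {2,8} 2  {4,6} 1  {6,8} 2  {7,8} 1
  3 to go: {1,2,6} 6  {1,2,8} 6  {1,4,6} 3  {1,6,8} 6  {1,7,8} 3  {2,4,6} 3  {2,6,8} 6  {2,7,8} 3  {3,4,6} 1  {4,6,8} 3  {5,7,8} 1  {6,7,8} 3
  4 to go: {0,5,7,8} 1  {1,2,4,6} 12  {1,2,6,8} 24  {1,2,7,8} 12  {1,3,4,6} 4  {1,4,6,8} 12  {1,5,7,8} 4  {1,6,7,8} 12  {2,3,4,6} 4  {2,4,6,8} 12  {2,5,7,8} 4  {2,6,7,8} 12  {3,4,6,8} 4  {4,6,7,8} 6  {5,6,7,8} 4
  5 to go: {0,1,5,7,8} 5  {0,2,5,7,8} 5  {0,5,6,7,8} 5  {1,2,3,4,6} 20  {1,2,4,6,8} 60  {1,2,5,7,8} 20  {1,2,6,7,8} 60  {1,3,4,6,8} 20  {1,4,6,7,8} 30  {1,5,6,7,8} 20  {2,3,4,6,8} 20  {2,4,6,7,8} 30  {2,5,6,7,8} 20  {3,4,6,7,8} 10  {4,5,6,7,8} 10
  6 to go: {0,1,2,5,7,8} 30  {0,1,5,6,7,8} 30  {0,2,5,6,7,8} 30  {0,4,5,6,7,8} 15  {1,2,3,4,6,8} 120  {1,2,4,6,7,8} 180  {1,2,5,6,7,8} 120  {1,3,4,6,7,8} 60  {1,4,5,6,7,8} 60  {2,3,4,6,7,8} 60  {2,4,5,6,7,8} 60  {3,4,5,6,7,8} 20
  7 to go: {0,1,2,5,6,7,8} 210  {0,1,4,5,6,7,8} 105  {0,2,4,5,6,7,8} 105  {0,3,4,5,6,7,8} 35  {1,2,3,4,6,7,8} 420  {1,2,4,5,6,7,8} 420  {1,3,4,5,6,7,8} 140  {2,3,4,5,6,7,8} 140
  if 0:d drops first: 1120 orders
  if 1:f drops first: 280 orders
  if 2:a drops first: 280 orders
  if 3:e drops first: 840 orders
heap linearizations: 2520

2520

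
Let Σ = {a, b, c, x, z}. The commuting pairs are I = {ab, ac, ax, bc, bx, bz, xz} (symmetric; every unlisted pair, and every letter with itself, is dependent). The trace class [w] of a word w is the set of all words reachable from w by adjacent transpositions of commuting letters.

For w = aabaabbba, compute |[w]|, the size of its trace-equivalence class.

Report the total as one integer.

126

#0=a has no predecessor
#1=a depends on [0:a]
#2=b has no predecessor
#3=a depends on [1:a]
#4=a depends on [3:a]
#5=b depends on [2:b]
#6=b depends on [5:b]
#7=b depends on [6:b]
#8=a depends on [4:a]
sources: [0:a, 2:b]
N(rest) = Σ N(rest − s) over sources s of rest; N(one piece) = 1:
  size 1 → [7]=1  [8]=1
  size 2 → [4,8]=1  [6,7]=1  [7,8]=2
  size 3 → [3,4,8]=1  [4,7,8]=3  [5,6,7]=1  [6,7,8]=3
  size 4 → [1,3,4,8]=1  [2,5,6,7]=1  [3,4,7,8]=4  [4,6,7,8]=6  [5,6,7,8]=4
  size 5 → [0,1,3,4,8]=1  [1,3,4,7,8]=5  [2,5,6,7,8]=5  [3,4,6,7,8]=10  [4,5,6,7,8]=10
  size 6 → [0,1,3,4,7,8]=6  [1,3,4,6,7,8]=15  [2,4,5,6,7,8]=15  [3,4,5,6,7,8]=20
  size 7 → [0,1,3,4,6,7,8]=21  [1,3,4,5,6,7,8]=35  [2,3,4,5,6,7,8]=35
  first=0(a) contributes 70
  first=2(b) contributes 56
|[w]| = 126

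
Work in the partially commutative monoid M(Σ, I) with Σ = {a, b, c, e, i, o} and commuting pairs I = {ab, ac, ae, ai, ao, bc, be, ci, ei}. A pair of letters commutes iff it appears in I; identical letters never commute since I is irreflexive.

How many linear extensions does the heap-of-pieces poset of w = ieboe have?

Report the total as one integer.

0(i) covers ∅
1(e) covers ∅
2(b) covers 0:i
3(o) covers 1:e, 2:b
4(e) covers 3:o
floor of heap: 0:i, 1:e
completions by unplaced set U, small U first (add the entries for U minus each lowest piece of U):
  |U|=1: {4}:1
  |U|=2: {3,4}:1
  |U|=3: {1,3,4}:1  {2,3,4}:1
  start at 0(i): 2
  start at 1(e): 1
sum over floor = 3

3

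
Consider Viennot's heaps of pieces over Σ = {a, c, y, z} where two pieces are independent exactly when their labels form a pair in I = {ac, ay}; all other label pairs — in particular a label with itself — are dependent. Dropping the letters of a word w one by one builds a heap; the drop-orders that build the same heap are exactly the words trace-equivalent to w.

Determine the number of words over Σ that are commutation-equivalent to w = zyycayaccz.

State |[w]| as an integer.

piece 0:z — minimal
piece 1:y rests on {0:z}
piece 2:y rests on {1:y}
piece 3:c rests on {2:y}
piece 4:a rests on {0:z}
piece 5:y rests on {3:c}
piece 6:a rests on {4:a}
piece 7:c rests on {5:y}
piece 8:c rests on {7:c}
piece 9:z rests on {6:a, 8:c}
minimal pieces: {0:z}
ways to finish when only these pieces remain (= sum over removing one remaining piece with nothing left below it):
  1 left: {9}→1
  2 left: {6,9}→1  {8,9}→1
  3 left: {4,6,9}→1  {6,8,9}→2  {7,8,9}→1
  4 left: {4,6,8,9}→3  {5,7,8,9}→1  {6,7,8,9}→3
  5 left: {3,5,7,8,9}→1  {4,6,7,8,9}→6  {5,6,7,8,9}→4
  6 left: {2,3,5,7,8,9}→1  {3,5,6,7,8,9}→5  {4,5,6,7,8,9}→10
  7 left: {1,2,3,5,7,8,9}→1  {2,3,5,6,7,8,9}→6  {3,4,5,6,7,8,9}→15
  8 left: {1,2,3,5,6,7,8,9}→7  {2,3,4,5,6,7,8,9}→21
  placing 0:z first → 28 extensions

28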